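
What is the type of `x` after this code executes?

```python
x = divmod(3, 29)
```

divmod() returns tuple of (quotient, remainder)

tuple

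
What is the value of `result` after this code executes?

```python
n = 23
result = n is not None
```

n = 23; result = True

True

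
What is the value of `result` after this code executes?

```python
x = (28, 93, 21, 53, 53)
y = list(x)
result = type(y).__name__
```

x is tuple; y is list; result = 'list'

'list'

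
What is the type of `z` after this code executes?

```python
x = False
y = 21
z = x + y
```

bool + int = int (bool is subclass of int)

int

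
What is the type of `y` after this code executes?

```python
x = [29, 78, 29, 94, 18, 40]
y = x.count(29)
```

list.count() returns int

int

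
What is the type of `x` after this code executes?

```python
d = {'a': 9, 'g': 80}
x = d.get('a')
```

dict.get() returns value type when found

int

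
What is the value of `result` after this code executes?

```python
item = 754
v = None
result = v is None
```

item = 754; v = None; result = True

True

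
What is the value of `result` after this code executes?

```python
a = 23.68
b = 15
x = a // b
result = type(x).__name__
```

a is float; b is int; x is float; result = 'float'

'float'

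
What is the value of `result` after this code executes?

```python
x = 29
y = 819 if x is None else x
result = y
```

x = 29; y = 29; result = 29

29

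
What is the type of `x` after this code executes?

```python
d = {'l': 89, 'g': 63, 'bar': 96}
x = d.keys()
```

.keys() returns dict_keys view

dict_keys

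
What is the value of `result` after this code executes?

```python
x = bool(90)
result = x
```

x = True; result = True

True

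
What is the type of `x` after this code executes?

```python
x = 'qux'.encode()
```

str.encode() returns bytes

bytes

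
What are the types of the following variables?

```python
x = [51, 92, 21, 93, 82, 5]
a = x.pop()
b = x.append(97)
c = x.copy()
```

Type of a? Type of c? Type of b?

pop() returns element; copy() returns list; append() returns None

int, list, NoneType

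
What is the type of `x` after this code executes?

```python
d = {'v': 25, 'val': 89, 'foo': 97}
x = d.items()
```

dict.items() returns dict_items view

dict_items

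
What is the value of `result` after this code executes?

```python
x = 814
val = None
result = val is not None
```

x = 814; val = None; result = False

False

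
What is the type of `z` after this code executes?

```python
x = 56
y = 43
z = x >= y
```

Comparison returns bool

bool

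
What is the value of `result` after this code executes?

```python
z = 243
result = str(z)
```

z = 243; result = '243'

'243'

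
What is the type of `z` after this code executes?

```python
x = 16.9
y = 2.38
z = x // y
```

float // float = float

float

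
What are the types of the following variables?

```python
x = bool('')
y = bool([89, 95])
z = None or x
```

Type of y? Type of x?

bool() returns bool; bool() returns bool

bool, bool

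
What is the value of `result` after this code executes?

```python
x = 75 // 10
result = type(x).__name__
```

x is int; result = 'int'

'int'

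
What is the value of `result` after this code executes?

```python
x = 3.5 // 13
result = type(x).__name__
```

x is float; result = 'float'

'float'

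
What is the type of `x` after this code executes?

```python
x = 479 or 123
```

'or' returns first truthy value (int)

int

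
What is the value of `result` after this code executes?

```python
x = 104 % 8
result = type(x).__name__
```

x is int; result = 'int'

'int'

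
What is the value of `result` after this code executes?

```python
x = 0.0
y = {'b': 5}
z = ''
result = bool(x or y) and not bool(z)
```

x = 0.0; y = {'b': 5}; z = ''; result = True

True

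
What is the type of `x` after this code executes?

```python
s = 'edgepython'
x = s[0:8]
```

Slicing a str returns str

str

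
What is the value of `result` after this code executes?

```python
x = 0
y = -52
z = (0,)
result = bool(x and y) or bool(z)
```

x = 0; y = -52; z = (0,); result = True

True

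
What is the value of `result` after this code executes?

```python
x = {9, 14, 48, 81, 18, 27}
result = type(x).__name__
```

x is set; result = 'set'

'set'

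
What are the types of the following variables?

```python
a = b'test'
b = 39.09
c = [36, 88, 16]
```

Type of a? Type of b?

a is assigned a bytes literal (b'...' prefix); b is assigned a number with a decimal point, so it is a float

bytes, float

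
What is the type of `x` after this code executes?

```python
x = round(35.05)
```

round() with no decimal places returns int

int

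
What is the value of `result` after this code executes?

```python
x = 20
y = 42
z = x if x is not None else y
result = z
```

x = 20; y = 42; z = 20; result = 20

20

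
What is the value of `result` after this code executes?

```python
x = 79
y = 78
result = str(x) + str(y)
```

x = 79; y = 78; result = '7978'

'7978'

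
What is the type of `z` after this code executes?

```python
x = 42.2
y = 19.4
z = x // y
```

float // float = float

float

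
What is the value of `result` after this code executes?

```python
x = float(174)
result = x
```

x = 174.0; result = 174.0

174.0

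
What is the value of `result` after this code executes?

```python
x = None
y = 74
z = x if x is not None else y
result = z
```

x = None; y = 74; z = 74; result = 74

74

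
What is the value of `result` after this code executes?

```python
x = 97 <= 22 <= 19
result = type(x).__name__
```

x is bool; result = 'bool'

'bool'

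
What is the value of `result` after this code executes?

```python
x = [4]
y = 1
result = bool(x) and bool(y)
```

x = [4]; y = 1; result = True

True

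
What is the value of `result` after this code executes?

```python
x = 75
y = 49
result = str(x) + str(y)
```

x = 75; y = 49; result = '7549'

'7549'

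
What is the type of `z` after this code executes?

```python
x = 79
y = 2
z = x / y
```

int / int = float

float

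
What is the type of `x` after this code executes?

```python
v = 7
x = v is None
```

'is' comparison returns bool

bool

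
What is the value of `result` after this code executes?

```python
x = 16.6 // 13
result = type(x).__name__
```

x is float; result = 'float'

'float'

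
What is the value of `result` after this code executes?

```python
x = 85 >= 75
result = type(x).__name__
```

x is bool; result = 'bool'

'bool'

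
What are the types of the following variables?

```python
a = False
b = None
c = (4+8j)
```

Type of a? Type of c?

a is assigned the constant False, which has type bool; c is assigned (4+8j), an int plus an imaginary literal (j suffix), which evaluates to complex

bool, complex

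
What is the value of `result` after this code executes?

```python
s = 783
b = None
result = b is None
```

s = 783; b = None; result = True

True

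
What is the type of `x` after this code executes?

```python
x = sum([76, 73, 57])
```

sum() of ints returns int

int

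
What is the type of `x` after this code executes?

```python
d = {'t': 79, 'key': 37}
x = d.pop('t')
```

dict.pop() returns the value

int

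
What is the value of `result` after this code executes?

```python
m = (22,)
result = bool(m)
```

m = (22,); result = True

True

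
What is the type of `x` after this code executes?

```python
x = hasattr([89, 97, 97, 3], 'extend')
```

hasattr() returns bool

bool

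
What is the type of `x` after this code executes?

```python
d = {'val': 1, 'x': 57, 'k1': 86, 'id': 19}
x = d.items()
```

dict.items() returns dict_items view

dict_items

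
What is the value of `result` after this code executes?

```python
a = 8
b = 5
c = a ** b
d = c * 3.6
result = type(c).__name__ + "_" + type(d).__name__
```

a is int; b is int; c is int; d is float; result = 'int_float'

'int_float'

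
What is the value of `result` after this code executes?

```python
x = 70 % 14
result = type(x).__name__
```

x is int; result = 'int'

'int'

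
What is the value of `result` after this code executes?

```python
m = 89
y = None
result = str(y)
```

m = 89; y = None; result = 'None'

'None'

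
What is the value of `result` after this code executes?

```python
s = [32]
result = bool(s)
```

s = [32]; result = True

True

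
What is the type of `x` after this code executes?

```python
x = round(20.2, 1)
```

round() with decimal places returns float

float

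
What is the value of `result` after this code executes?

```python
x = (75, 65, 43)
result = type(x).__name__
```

x is tuple; result = 'tuple'

'tuple'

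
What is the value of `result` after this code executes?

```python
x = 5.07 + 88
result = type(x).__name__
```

x is float; result = 'float'

'float'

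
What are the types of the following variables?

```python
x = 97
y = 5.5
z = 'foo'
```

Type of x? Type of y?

x is assigned a bare integer (no decimal point), so it is an int; y is assigned a number with a decimal point, so it is a float

int, float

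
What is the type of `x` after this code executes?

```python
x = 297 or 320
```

'or' returns first truthy value (int)

int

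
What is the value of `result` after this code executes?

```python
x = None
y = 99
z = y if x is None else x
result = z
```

x = None; y = 99; z = 99; result = 99

99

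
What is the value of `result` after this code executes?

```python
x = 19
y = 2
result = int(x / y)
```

x = 19; y = 2; result = 9

9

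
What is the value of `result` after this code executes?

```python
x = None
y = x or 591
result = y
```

x = None; y = 591; result = 591

591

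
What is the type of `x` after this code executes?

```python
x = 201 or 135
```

'or' returns first truthy value (int)

int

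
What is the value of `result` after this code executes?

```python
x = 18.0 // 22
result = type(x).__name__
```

x is float; result = 'float'

'float'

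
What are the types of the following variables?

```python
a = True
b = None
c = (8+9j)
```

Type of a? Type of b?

a is assigned the constant True, which has type bool; b is assigned None, whose type is NoneType

bool, NoneType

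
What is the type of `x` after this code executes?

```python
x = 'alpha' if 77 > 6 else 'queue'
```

Both branches of conditional are str

str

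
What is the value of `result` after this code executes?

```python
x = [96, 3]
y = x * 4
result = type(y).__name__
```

x is list; y is list; result = 'list'

'list'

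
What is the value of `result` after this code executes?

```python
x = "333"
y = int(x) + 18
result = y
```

x = '333'; y = 351; result = 351

351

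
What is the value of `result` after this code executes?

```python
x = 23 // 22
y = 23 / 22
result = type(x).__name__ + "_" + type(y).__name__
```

x is int; y is float; result = 'int_float'

'int_float'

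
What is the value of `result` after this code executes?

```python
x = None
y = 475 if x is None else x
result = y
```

x = None; y = 475; result = 475

475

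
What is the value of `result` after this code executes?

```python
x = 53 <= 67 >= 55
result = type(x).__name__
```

x is bool; result = 'bool'

'bool'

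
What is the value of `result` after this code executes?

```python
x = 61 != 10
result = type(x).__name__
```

x is bool; result = 'bool'

'bool'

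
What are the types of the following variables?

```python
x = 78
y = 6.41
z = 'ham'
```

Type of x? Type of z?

x is assigned a bare integer (no decimal point), so it is an int; z is assigned a quoted string literal, so it is a str

int, str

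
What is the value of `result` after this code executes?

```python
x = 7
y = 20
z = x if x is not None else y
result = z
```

x = 7; y = 20; z = 7; result = 7

7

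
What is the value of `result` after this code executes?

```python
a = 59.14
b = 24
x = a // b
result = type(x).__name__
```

a is float; b is int; x is float; result = 'float'

'float'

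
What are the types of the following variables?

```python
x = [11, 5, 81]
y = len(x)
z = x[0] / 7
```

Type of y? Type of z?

len() returns int; int / int = float

int, float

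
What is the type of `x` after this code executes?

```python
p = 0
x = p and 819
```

'and' returns first falsy value (0 is int)

int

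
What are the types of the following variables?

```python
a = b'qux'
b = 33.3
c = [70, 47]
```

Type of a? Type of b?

a is assigned a bytes literal (b'...' prefix); b is assigned a number with a decimal point, so it is a float

bytes, float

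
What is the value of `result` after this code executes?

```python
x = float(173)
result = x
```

x = 173.0; result = 173.0

173.0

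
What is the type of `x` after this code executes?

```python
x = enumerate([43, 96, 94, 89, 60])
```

enumerate() returns an enumerate object

enumerate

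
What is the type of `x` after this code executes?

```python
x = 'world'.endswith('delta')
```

str.endswith() returns bool

bool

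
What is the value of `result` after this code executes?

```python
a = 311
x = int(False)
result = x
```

a = 311; x = 0; result = 0

0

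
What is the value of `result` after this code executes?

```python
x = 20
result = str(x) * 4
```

x = 20; result = '20202020'

'20202020'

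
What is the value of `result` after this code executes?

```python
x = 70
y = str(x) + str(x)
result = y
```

x = 70; y = '7070'; result = '7070'

'7070'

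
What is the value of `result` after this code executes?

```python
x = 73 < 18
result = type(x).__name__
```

x is bool; result = 'bool'

'bool'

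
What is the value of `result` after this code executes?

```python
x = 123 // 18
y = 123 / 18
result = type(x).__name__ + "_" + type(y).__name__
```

x is int; y is float; result = 'int_float'

'int_float'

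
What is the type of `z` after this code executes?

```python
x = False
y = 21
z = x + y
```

bool + int = int (bool is subclass of int)

int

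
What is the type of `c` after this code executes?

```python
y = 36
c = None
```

None has type NoneType

NoneType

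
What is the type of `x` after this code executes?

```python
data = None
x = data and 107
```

'and' returns first falsy value (None)

NoneType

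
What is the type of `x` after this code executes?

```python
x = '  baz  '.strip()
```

str.strip() returns str

str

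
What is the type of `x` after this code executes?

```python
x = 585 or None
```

'or' returns first truthy value

int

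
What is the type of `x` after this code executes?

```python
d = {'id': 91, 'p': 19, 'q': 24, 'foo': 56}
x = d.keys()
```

.keys() returns dict_keys view

dict_keys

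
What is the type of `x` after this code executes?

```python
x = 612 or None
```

'or' returns first truthy value

int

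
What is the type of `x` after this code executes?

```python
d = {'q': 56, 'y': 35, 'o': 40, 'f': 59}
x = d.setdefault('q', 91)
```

dict.setdefault() returns the (existing or default) value

int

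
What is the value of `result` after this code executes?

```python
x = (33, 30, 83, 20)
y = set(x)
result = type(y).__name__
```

x is tuple; y is set; result = 'set'

'set'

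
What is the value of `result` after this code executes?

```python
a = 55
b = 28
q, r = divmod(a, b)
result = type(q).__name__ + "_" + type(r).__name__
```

a is int; b is int; q is int; r is int; result = 'int_int'

'int_int'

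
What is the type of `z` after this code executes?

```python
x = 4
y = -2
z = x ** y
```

int ** negative = float

float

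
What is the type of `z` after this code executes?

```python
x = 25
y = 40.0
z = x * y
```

int * float = float

float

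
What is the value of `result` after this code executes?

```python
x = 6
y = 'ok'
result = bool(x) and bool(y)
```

x = 6; y = 'ok'; result = True

True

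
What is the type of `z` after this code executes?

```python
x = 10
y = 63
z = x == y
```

Equality comparison returns bool

bool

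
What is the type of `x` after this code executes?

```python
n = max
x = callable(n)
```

callable() returns bool

bool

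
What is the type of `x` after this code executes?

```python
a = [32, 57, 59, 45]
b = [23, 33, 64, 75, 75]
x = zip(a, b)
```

zip() returns a zip object

zip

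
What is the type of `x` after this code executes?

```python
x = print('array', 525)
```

print() returns None

NoneType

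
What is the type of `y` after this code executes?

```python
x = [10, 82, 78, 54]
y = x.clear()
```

list.clear() returns None

NoneType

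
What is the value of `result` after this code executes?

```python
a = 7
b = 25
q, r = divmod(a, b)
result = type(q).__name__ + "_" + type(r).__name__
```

a is int; b is int; q is int; r is int; result = 'int_int'

'int_int'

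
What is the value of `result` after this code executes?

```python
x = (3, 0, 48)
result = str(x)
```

x = (3, 0, 48); result = '(3, 0, 48)'

'(3, 0, 48)'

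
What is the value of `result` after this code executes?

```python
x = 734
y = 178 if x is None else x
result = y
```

x = 734; y = 734; result = 734

734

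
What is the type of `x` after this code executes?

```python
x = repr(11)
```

repr() returns str

str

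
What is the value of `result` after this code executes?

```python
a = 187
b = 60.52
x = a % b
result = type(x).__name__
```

a is int; b is float; x is float; result = 'float'

'float'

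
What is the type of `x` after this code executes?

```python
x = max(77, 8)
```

max() of ints returns int

int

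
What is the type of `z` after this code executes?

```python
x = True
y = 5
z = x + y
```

bool + int = int (bool is subclass of int)

int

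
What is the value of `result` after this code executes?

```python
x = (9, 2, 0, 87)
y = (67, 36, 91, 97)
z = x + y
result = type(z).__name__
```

x is tuple; y is tuple; z is tuple; result = 'tuple'

'tuple'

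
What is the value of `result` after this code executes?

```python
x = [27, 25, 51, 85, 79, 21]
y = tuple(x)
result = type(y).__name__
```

x is list; y is tuple; result = 'tuple'

'tuple'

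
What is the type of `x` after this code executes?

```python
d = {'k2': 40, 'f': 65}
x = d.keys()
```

.keys() returns dict_keys view

dict_keys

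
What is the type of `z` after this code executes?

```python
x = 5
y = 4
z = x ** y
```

positive int ** positive int = int

int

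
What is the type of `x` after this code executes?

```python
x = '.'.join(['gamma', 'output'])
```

str.join() returns str

str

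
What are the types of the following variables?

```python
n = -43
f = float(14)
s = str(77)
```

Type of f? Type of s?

f is assigned the result of calling float(), which returns a float; s is assigned the result of calling str(), which returns a str

float, str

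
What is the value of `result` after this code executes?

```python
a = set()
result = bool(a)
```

a = set(); result = False

False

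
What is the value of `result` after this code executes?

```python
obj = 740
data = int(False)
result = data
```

obj = 740; data = 0; result = 0

0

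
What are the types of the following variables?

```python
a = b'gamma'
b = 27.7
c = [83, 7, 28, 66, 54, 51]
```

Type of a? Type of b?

a is assigned a bytes literal (b'...' prefix); b is assigned a number with a decimal point, so it is a float

bytes, float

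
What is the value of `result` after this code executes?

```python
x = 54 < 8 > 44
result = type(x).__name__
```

x is bool; result = 'bool'

'bool'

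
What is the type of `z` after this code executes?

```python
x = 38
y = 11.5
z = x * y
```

int * float = float

float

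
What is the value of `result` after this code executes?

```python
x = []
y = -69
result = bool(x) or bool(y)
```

x = []; y = -69; result = True

True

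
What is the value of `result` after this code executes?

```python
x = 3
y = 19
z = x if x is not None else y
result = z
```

x = 3; y = 19; z = 3; result = 3

3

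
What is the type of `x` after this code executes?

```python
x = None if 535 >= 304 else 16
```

535 >= 304 is True, so the if branch is taken

NoneType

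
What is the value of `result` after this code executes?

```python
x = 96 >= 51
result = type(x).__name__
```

x is bool; result = 'bool'

'bool'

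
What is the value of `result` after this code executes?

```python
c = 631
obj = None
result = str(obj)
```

c = 631; obj = None; result = 'None'

'None'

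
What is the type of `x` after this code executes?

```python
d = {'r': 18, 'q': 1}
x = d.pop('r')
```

dict.pop() returns the value

int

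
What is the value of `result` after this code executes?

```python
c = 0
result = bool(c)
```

c = 0; result = False

False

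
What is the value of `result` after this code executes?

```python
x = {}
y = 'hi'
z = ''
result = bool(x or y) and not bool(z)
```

x = {}; y = 'hi'; z = ''; result = True

True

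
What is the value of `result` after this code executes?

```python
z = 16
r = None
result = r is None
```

z = 16; r = None; result = True

True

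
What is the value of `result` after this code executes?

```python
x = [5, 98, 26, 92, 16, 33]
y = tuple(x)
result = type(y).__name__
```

x is list; y is tuple; result = 'tuple'

'tuple'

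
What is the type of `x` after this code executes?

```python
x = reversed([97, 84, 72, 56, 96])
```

reversed() on a list returns list_reverseiterator

list_reverseiterator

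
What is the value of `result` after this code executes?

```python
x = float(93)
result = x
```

x = 93.0; result = 93.0

93.0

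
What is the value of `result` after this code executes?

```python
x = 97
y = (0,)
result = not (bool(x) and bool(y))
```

x = 97; y = (0,); result = False

False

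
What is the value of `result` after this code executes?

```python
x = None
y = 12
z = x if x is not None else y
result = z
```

x = None; y = 12; z = 12; result = 12

12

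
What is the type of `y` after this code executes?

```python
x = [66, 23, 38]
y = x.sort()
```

list.sort() returns None (mutates in place)

NoneType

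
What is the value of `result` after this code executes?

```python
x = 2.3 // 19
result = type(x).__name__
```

x is float; result = 'float'

'float'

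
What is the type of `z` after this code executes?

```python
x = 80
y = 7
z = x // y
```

int // int = int

int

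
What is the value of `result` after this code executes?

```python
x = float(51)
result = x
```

x = 51.0; result = 51.0

51.0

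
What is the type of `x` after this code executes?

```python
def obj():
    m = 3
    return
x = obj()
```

Bare return returns None

NoneType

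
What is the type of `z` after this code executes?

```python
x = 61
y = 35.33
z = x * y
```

int * float = float

float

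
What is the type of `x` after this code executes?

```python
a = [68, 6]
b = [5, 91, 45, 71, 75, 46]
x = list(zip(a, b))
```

list(zip()) returns a list of tuples

list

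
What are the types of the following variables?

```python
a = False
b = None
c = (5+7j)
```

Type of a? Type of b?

a is assigned the constant False, which has type bool; b is assigned None, whose type is NoneType

bool, NoneType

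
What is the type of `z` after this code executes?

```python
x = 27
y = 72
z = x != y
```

Comparison returns bool

bool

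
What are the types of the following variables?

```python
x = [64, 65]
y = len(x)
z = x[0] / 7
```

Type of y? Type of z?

len() returns int; int / int = float

int, float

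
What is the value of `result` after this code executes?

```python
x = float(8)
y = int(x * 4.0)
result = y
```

x = 8.0; y = 32; result = 32

32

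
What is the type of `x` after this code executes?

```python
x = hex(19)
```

hex() returns str representation

str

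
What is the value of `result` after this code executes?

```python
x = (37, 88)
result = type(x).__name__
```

x is tuple; result = 'tuple'

'tuple'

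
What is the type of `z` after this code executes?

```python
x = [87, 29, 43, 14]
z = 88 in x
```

'in' operator returns bool

bool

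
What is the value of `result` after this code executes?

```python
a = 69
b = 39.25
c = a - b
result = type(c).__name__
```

a is int; b is float; c is float; result = 'float'

'float'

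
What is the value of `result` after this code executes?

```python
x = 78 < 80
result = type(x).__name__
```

x is bool; result = 'bool'

'bool'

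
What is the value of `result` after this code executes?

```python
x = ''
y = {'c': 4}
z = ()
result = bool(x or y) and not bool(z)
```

x = ''; y = {'c': 4}; z = (); result = True

True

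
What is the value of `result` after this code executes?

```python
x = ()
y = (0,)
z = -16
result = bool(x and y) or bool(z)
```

x = (); y = (0,); z = -16; result = True

True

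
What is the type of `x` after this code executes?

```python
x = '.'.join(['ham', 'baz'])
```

str.join() returns str

str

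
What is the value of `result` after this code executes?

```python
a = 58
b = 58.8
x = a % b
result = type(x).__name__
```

a is int; b is float; x is float; result = 'float'

'float'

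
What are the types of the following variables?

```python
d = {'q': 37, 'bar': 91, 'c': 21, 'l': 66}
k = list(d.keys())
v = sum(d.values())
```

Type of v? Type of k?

sum of ints is int; list() converts to list

int, list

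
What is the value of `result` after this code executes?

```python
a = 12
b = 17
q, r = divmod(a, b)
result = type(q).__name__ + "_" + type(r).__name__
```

a is int; b is int; q is int; r is int; result = 'int_int'

'int_int'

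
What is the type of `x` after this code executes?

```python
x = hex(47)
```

hex() returns str representation

str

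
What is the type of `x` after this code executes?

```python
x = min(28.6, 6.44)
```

min() of floats returns float

float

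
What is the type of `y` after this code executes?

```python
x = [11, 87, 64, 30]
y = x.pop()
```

list.pop() returns the popped element

int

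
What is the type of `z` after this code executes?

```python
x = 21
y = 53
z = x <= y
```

Comparison returns bool

bool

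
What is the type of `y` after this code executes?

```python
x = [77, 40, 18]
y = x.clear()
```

list.clear() returns None

NoneType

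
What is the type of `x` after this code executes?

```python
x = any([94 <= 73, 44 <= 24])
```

any() returns bool

bool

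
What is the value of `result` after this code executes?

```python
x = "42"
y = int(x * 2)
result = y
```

x = '42'; y = 4242; result = 4242

4242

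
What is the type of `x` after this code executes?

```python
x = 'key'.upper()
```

str.upper() returns str

str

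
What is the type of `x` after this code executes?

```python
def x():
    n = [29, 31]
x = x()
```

Function without return returns None

NoneType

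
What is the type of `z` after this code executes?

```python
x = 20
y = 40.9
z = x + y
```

int + float = float

float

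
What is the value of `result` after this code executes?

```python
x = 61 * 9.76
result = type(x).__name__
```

x is float; result = 'float'

'float'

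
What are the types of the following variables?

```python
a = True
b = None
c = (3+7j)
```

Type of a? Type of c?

a is assigned the constant True, which has type bool; c is assigned (3+7j), an int plus an imaginary literal (j suffix), which evaluates to complex

bool, complex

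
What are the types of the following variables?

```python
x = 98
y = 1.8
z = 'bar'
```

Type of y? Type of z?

y is assigned a number with a decimal point, so it is a float; z is assigned a quoted string literal, so it is a str

float, str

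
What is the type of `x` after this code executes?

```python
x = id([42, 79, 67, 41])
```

id() returns int

int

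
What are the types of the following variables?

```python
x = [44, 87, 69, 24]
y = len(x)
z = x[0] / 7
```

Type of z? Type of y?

int / int = float; len() returns int

float, int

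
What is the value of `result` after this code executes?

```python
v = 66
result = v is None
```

v = 66; result = False

False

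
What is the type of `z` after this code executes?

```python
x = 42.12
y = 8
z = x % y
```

float % int = float

float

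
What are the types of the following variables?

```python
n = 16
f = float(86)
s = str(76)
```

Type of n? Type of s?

n is assigned a bare integer (no decimal point), so it is an int; s is assigned the result of calling str(), which returns a str

int, str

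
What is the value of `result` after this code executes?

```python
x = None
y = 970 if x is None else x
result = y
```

x = None; y = 970; result = 970

970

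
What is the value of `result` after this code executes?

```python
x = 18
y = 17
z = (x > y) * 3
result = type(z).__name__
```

x is int; y is int; z is int; result = 'int'

'int'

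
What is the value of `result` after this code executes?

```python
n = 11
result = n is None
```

n = 11; result = False

False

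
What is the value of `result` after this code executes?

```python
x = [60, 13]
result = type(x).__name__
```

x is list; result = 'list'

'list'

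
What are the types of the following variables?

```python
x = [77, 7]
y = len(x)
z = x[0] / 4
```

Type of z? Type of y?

int / int = float; len() returns int

float, int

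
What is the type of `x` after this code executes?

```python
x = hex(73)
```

hex() returns str representation

str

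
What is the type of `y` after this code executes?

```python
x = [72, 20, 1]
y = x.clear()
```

list.clear() returns None

NoneType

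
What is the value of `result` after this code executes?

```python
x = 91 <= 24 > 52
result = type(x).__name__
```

x is bool; result = 'bool'

'bool'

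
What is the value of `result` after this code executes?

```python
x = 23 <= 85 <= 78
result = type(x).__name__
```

x is bool; result = 'bool'

'bool'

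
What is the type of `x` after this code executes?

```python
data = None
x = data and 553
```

'and' returns first falsy value (None)

NoneType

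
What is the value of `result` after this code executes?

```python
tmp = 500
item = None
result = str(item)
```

tmp = 500; item = None; result = 'None'

'None'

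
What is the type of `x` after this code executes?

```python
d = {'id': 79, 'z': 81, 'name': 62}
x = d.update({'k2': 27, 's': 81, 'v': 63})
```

dict.update() returns None

NoneType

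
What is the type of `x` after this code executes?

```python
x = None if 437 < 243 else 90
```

437 < 243 is False, so the else branch is taken

int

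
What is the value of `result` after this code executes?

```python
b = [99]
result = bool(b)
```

b = [99]; result = True

True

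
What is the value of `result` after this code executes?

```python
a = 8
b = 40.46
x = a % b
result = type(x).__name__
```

a is int; b is float; x is float; result = 'float'

'float'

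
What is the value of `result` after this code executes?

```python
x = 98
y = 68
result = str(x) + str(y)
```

x = 98; y = 68; result = '9868'

'9868'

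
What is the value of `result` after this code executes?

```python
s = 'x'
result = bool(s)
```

s = 'x'; result = True

True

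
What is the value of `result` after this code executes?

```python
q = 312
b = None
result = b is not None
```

q = 312; b = None; result = False

False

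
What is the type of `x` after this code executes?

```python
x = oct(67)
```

oct() returns str representation

str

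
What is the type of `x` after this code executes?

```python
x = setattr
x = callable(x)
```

callable() returns bool

bool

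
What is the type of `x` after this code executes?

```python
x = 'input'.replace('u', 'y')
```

str.replace() returns str

str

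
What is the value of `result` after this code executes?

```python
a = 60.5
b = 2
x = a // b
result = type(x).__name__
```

a is float; b is int; x is float; result = 'float'

'float'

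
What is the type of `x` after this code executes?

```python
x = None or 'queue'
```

'or' with None returns the other truthy value (str)

str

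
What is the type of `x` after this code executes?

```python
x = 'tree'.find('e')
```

str.find() returns int index

int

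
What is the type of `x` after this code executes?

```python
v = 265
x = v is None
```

'is' comparison returns bool

bool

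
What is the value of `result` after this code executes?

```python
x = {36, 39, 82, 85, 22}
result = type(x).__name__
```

x is set; result = 'set'

'set'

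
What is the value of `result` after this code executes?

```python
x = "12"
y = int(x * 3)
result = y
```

x = '12'; y = 121212; result = 121212

121212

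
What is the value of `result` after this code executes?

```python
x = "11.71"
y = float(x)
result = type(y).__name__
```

x is str; y is float; result = 'float'

'float'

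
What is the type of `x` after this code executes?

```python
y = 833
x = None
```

None has type NoneType

NoneType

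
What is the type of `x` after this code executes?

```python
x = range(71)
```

range() returns a range object

range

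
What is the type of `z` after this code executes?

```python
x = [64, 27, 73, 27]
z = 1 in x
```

'in' operator returns bool

bool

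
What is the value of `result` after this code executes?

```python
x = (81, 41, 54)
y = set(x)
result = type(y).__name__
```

x is tuple; y is set; result = 'set'

'set'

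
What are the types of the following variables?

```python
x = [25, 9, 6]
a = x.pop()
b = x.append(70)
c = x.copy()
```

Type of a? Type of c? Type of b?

pop() returns element; copy() returns list; append() returns None

int, list, NoneType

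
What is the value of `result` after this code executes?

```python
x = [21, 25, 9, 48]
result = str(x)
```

x = [21, 25, 9, 48]; result = '[21, 25, 9, 48]'

'[21, 25, 9, 48]'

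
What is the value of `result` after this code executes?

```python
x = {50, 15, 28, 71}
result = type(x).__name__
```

x is set; result = 'set'

'set'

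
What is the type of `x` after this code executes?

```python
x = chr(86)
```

chr() returns str (single char)

str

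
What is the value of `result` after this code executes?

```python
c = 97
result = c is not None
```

c = 97; result = True

True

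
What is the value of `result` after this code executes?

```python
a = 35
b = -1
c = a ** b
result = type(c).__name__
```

a is int; b is int; c is float; result = 'float'

'float'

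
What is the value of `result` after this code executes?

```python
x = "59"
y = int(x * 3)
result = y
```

x = '59'; y = 595959; result = 595959

595959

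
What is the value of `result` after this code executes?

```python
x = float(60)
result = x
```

x = 60.0; result = 60.0

60.0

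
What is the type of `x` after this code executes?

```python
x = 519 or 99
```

'or' returns first truthy value (int)

int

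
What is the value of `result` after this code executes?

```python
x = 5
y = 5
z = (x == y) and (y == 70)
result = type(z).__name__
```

x is int; y is int; z is bool; result = 'bool'

'bool'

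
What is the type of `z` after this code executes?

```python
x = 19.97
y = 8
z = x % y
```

float % int = float

float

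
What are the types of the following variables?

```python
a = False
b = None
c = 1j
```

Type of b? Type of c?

b is assigned None, whose type is NoneType; c is assigned 1j, an imaginary literal (j suffix), which has type complex

NoneType, complex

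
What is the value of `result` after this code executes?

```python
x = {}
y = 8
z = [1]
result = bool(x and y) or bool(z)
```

x = {}; y = 8; z = [1]; result = True

True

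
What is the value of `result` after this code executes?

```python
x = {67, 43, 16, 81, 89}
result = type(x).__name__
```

x is set; result = 'set'

'set'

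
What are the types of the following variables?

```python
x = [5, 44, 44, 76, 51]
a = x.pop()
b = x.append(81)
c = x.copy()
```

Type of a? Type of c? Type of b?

pop() returns element; copy() returns list; append() returns None

int, list, NoneType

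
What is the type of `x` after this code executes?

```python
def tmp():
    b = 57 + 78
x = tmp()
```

Function without return returns None

NoneType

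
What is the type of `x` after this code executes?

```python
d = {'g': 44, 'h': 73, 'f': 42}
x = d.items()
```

dict.items() returns dict_items view

dict_items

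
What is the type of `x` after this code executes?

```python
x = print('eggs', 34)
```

print() returns None

NoneType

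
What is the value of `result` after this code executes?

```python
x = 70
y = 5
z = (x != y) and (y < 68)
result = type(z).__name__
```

x is int; y is int; z is bool; result = 'bool'

'bool'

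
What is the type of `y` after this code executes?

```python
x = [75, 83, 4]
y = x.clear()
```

list.clear() returns None

NoneType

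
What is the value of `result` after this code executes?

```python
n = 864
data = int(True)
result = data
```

n = 864; data = 1; result = 1

1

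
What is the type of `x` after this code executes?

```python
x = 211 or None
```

'or' returns first truthy value

int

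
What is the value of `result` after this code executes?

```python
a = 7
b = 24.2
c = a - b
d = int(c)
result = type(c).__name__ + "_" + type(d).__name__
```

a is int; b is float; c is float; d is int; result = 'float_int'

'float_int'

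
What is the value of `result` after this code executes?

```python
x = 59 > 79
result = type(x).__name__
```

x is bool; result = 'bool'

'bool'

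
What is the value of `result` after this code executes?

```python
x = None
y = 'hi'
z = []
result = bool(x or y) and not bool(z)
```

x = None; y = 'hi'; z = []; result = True

True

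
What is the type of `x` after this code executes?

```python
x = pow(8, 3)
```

pow(int, int) returns int

int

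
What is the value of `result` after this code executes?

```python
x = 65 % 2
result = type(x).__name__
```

x is int; result = 'int'

'int'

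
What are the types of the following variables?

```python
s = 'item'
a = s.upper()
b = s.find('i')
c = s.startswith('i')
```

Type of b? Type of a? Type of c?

find() returns int; upper() returns str; startswith() returns bool

int, str, bool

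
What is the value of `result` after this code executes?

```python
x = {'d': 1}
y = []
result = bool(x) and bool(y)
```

x = {'d': 1}; y = []; result = False

False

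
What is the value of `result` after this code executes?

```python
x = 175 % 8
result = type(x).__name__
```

x is int; result = 'int'

'int'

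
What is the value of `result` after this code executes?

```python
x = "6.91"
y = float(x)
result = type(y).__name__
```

x is str; y is float; result = 'float'

'float'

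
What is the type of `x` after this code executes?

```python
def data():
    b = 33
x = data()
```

Function without return returns None

NoneType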